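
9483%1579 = 9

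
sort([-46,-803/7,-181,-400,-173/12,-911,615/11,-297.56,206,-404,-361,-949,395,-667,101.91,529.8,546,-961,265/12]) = [-961,-949,-911,-667,-404,-400,-361,-297.56,-181,-803/7,-46,-173/12,265/12,615/11,101.91,206,395,529.8,546]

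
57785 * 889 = 51370865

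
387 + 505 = 892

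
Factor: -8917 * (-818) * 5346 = 2^2 * 3^5 * 11^1 * 37^1 * 241^1 * 409^1 = 38994290676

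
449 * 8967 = 4026183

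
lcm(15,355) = 1065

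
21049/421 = 49+420/421 ≈ 50.00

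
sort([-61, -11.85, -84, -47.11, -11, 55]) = [-84, -61, -47.11, -11.85, -11, 55]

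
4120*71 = 292520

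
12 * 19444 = 233328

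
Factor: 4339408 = 2^4 * 367^1 * 739^1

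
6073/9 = 674 + 7/9 ≈ 674.78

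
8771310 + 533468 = 9304778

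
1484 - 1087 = 397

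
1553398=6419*242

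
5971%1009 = 926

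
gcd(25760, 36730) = 10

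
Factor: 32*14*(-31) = -1*2^6*7^1*31^1 = -13888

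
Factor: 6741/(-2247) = -1*3^1 = -3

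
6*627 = 3762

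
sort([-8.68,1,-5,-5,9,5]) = [-8.68,-5,-5,1,5,9]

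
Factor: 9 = 3^2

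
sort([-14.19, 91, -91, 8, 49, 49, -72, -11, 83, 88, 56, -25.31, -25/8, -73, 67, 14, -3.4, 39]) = [-91, -73, -72, -25.31, -14.19, -11, -3.4, -25/8, 8, 14, 39, 49, 49, 56, 67, 83, 88, 91]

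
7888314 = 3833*2058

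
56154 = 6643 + 49511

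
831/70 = 11 + 61/70 ≈ 11.87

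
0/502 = 0 = 0.00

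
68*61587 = 4187916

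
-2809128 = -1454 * 1932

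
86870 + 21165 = 108035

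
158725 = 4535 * 35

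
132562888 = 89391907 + 43170981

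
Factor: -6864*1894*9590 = -1*2^6*3^1*5^1*7^1*11^1*13^1*137^1*947^1 = -124673989440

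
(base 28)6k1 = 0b1010010010001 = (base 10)5265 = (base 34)4it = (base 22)aj7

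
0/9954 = 0 = 0.00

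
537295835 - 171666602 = 365629233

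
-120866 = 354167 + -475033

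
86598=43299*2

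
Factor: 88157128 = 2^3 * 457^1 * 24113^1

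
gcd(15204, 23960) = 4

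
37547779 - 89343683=-51795904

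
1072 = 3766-2694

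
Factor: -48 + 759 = 3^2*79^1 = 711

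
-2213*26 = -57538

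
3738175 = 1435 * 2605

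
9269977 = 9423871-153894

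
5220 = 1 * 5220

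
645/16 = 40 + 5/16 ≈ 40.31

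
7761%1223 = 423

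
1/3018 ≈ 0.000331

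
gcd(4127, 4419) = 1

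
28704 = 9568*3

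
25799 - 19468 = 6331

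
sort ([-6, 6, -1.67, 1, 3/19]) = [-6, -1.67, 3/19, 1, 6]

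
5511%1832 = 15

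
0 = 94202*0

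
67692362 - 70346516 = -2654154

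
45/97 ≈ 0.464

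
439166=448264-9098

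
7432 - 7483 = -51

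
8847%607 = 349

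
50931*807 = 41101317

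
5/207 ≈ 0.0242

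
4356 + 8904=13260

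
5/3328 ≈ 0.00150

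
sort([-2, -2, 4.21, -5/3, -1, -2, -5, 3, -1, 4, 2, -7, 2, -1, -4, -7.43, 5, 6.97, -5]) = [-7.43, -7, -5, -5, -4, -2, -2, -2, -5/3, -1, -1, -1, 2, 2, 3, 4, 4.21, 5, 6.97]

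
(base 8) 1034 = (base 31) hd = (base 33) gc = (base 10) 540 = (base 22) 12c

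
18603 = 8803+9800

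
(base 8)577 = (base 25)f8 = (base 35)ax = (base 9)465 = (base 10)383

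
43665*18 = 785970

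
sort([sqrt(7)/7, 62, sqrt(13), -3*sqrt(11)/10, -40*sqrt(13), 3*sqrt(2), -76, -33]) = [-40*sqrt(13), -76, -33, -3*sqrt(11)/10, sqrt(7)/7, sqrt(13), 3*sqrt(2), 62]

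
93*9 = 837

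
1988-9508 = -7520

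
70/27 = 2 + 16/27 ≈ 2.59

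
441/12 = 147/4 = 36.75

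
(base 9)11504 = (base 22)fjl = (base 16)1e13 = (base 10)7699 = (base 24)d8j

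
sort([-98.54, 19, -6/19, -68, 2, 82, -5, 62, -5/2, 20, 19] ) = [-98.54, -68, -5, -5/2, -6/19, 2, 19, 19, 20, 62, 82] 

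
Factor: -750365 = -1*5^1*7^1*11^1*1949^1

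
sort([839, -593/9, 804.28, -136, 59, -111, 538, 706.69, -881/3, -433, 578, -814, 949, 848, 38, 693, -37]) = [-814, -433, -881/3, -136, -111, -593/9, -37, 38, 59, 538, 578, 693, 706.69, 804.28, 839, 848, 949]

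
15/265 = 3/53 ≈ 0.0566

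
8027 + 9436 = 17463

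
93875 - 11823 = 82052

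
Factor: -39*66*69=-1*2^1*3^3*11^1*13^1*23^1=-177606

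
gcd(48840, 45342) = 66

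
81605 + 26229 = 107834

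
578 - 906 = -328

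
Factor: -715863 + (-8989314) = -1*3^6*13313^1 = -9705177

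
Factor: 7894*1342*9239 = 2^2*11^1*61^1*3947^1*9239^1 = 97875637772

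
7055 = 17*415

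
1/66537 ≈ 0.0000150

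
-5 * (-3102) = 15510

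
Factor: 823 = 823^1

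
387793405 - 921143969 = -533350564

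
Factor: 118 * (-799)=-1 * 2^1 * 17^1 * 47^1 * 59^1=-94282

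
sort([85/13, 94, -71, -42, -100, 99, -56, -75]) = [-100, -75, -71, -56, -42, 85/13, 94, 99]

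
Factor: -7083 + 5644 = -1*1439^1 = -1439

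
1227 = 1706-479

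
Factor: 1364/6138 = 2^1*3^(-2) = 2/9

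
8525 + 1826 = 10351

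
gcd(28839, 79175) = 1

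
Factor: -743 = -1*743^1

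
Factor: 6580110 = 2^1*3^1*5^1*137^1*1601^1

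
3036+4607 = 7643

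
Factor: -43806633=-1*3^1*13^1*1123247^1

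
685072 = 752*911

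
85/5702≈0.0149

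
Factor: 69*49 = 3^1*7^2*23^1 = 3381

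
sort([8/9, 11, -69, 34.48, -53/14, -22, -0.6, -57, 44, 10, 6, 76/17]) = [-69, -57, -22, -53/14, -0.6, 8/9, 76/17, 6, 10, 11, 34.48, 44]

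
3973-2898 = 1075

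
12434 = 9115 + 3319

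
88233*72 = 6352776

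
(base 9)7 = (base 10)7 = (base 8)7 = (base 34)7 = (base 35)7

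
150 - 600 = -450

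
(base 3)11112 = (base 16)7a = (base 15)82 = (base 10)122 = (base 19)68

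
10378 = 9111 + 1267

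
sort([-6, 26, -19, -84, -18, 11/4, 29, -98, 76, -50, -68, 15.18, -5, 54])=[-98, -84, -68, -50, -19, -18, -6, -5, 11/4, 15.18, 26, 29, 54, 76]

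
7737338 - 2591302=5146036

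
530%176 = 2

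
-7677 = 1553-9230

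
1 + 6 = 7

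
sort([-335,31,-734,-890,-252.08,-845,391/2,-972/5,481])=[-890,-845,-734,-335,-252.08,-972/5,31,391/2,481]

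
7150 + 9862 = 17012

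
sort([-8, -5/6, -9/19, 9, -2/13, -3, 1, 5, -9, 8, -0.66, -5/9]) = [-9, -8, -3, -5/6, -0.66, -5/9, -9/19, -2/13, 1, 5, 8, 9]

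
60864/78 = 780 + 4/13 ≈ 780.31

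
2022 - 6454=-4432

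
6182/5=1236 + 2/5=1236.40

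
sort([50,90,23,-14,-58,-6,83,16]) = [-58,-14,-6,16,23,50,83,90]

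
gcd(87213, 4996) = 1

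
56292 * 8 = 450336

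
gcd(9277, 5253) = 1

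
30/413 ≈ 0.0726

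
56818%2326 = 994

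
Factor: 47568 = 2^4 * 3^1 * 991^1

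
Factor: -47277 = -1*3^3*17^1*103^1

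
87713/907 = 96 + 641/907 ≈ 96.71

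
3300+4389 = 7689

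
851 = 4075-3224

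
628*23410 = 14701480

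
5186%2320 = 546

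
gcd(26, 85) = 1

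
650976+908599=1559575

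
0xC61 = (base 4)301201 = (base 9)4311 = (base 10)3169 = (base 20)7I9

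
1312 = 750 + 562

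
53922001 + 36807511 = 90729512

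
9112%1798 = 122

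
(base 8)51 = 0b101001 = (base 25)1g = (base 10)41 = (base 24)1h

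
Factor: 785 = 5^1*157^1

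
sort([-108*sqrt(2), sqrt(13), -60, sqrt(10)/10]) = [-108*sqrt(2), -60, sqrt(10)/10, sqrt(13)]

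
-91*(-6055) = 551005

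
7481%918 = 137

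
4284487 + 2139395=6423882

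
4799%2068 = 663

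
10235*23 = 235405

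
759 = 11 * 69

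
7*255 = 1785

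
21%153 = 21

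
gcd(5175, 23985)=45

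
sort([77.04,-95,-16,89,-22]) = [-95,-22,-16,77.04,89]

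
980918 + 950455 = 1931373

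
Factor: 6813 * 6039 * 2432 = 2^7 * 3^4 * 11^1 * 19^1 * 61^1 * 757^1 = 100061495424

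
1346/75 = 17 + 71/75 ≈ 17.95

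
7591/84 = 90 + 31/84≈90.37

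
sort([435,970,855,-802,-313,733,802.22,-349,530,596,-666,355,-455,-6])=[-802,-666,-455,-349,-313,-6,355,435,530,596,733,802.22,855,970]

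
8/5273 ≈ 0.00152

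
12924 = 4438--8486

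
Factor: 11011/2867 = 7^1*11^2*13^1*47^(-1)*61^(-1)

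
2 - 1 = 1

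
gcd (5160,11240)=40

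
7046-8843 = -1797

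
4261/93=45 + 76/93 ≈ 45.82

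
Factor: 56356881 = 3^1*7^1*2683661^1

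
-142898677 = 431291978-574190655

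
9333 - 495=8838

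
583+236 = 819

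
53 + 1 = 54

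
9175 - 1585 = 7590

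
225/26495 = 45/5299 ≈ 0.00849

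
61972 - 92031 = -30059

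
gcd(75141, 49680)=621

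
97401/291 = 334 + 69/97 ≈ 334.71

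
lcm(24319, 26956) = 2237348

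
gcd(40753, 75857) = 1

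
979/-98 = -9 - 97/98 ≈ -9.99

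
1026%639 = 387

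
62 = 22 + 40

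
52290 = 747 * 70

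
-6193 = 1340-7533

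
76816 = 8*9602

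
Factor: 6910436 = 2^2 * 13^1 * 132893^1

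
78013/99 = 788 + 1/99 ≈ 788.01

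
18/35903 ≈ 0.000501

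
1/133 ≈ 0.00752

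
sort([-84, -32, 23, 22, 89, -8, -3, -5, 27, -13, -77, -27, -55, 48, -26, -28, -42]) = [-84, -77, -55, -42, -32, -28, -27, -26, -13, -8, -5, -3, 22, 23, 27, 48, 89]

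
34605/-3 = -11535 = -11535.00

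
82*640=52480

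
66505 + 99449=165954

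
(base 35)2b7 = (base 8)5432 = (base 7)11200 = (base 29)3b0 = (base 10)2842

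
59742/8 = 7467 + 3/4 = 7467.75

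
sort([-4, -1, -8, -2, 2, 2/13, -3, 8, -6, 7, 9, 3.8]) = [-8, -6, -4, -3, -2, -1, 2/13, 2, 3.8, 7, 8, 9]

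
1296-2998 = -1702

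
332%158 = 16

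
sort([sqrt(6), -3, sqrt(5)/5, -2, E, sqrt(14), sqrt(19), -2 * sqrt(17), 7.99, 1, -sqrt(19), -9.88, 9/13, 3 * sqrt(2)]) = [-9.88, -2 * sqrt(17), -sqrt(19), -3, -2, sqrt(5)/5, 9/13, 1, sqrt(6), E, sqrt(14), 3 * sqrt(2), sqrt(19), 7.99]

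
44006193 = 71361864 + -27355671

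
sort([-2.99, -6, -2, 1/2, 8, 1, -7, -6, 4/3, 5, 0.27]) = [-7, -6, -6, -2.99, -2, 0.27, 1/2, 1, 4/3, 5, 8]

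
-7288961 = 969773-8258734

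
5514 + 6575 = 12089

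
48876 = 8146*6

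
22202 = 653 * 34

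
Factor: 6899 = 6899^1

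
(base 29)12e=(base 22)1jb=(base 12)641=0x391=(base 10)913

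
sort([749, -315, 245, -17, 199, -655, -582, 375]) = [-655, -582, -315, -17, 199, 245, 375, 749]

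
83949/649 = 129 + 228/649 ≈ 129.35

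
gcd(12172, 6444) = 716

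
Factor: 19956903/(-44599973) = -1*3^1*11^(-1)*19^(-1)*213397^(-1)*6652301^1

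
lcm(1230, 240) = 9840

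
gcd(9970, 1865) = 5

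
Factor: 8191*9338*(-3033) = -1*2^1*3^2*7^1*23^1*29^1*337^1*8191^1 = -231986763414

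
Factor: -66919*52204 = -1*2^2*31^1*421^1*66919^1 = -3493439476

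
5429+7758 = 13187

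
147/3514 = 21/502 ≈ 0.0418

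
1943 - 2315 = -372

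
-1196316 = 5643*(-212)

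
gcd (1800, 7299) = 9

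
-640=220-860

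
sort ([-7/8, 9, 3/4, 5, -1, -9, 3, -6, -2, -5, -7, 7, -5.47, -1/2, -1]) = [-9, -7, -6, -5.47, -5, -2, -1, -1, -7/8, -1/2, 3/4, 3, 5, 7, 9]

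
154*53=8162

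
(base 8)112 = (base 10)74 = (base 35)24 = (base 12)62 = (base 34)26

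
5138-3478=1660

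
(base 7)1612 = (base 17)240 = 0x286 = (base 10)646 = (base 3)212221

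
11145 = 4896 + 6249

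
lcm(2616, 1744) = 5232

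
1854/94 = 19+34/47≈19.72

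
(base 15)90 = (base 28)4n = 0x87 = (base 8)207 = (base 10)135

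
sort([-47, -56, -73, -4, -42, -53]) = [-73, -56, -53, -47, -42, -4]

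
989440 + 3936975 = 4926415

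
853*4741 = 4044073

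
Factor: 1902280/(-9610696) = -1*5^1*19^1*2503^1*1201337^(-1) = -237785/1201337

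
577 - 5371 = -4794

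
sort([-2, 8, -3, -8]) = [-8, -3, -2, 8]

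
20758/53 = 391 + 35/53 ≈ 391.66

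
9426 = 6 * 1571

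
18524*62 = 1148488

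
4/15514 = 2/7757 ≈ 0.000258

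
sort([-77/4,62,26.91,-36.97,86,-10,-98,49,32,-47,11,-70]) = [-98,-70,-47,-36.97,-77/4,-10,11,26.91,32,49,62,86]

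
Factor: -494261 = -1*173^1*2857^1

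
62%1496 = 62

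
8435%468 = 11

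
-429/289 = -1-140/289 ≈ -1.48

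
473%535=473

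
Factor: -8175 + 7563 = -1*2^2*3^2*17^1 = -612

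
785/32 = 24 + 17/32 ≈ 24.53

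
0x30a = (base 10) 778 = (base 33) nj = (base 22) 1d8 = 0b1100001010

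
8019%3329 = 1361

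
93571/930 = 100 + 571/930 ≈ 100.61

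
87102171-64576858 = 22525313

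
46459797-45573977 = 885820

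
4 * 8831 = 35324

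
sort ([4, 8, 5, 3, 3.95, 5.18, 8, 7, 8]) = [3, 3.95, 4, 5, 5.18, 7, 8, 8, 8]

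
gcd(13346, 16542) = 2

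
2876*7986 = 22967736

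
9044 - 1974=7070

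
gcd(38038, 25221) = 7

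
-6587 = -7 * 941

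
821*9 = 7389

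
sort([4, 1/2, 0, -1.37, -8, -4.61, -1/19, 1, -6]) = [-8, -6, -4.61, -1.37, -1/19, 0, 1/2, 1, 4]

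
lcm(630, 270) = 1890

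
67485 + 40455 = 107940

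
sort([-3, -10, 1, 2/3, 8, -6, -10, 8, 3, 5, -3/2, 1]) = [-10, -10, -6, -3, -3/2, 2/3, 1, 1, 3, 5, 8, 8]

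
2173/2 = 1086 + 1/2 = 1086.50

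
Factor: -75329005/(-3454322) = 2^(-1) * 5^1 * 1727161^(-1) * 15065801^1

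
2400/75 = 32 = 32.00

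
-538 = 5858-6396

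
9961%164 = 121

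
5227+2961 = 8188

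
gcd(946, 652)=2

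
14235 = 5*2847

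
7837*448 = 3510976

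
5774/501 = 11 + 263/501 ≈ 11.52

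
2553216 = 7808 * 327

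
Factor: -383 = -1*383^1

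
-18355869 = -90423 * 203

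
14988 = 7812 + 7176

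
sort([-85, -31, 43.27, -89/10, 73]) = [-85, -31, -89/10, 43.27, 73]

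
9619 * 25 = 240475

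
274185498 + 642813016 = 916998514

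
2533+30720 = 33253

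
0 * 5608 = 0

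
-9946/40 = -4973/20 = -248.65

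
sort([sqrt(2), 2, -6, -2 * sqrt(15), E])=[-2 * sqrt(15), -6, sqrt(2), 2, E]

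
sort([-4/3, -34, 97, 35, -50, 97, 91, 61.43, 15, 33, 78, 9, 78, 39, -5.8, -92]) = [-92, -50, -34, -5.8, -4/3, 9, 15, 33, 35, 39, 61.43, 78, 78, 91, 97, 97]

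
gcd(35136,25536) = 192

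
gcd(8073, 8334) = 9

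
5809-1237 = 4572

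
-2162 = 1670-3832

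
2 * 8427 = 16854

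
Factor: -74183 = -1*31^1*2393^1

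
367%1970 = 367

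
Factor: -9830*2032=-1*2^5*5^1*127^1*983^1=-19974560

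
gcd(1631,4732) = 7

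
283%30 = 13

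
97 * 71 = 6887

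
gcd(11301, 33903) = 11301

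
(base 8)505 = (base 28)bh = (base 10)325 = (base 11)276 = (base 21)fa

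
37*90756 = 3357972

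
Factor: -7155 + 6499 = -1*2^4*41^1 = -656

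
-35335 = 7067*(-5)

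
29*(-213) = -6177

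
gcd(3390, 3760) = 10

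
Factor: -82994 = -1*2^1*17^1*2441^1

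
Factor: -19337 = -1*61^1*317^1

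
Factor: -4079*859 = -1*859^1*4079^1 = -3503861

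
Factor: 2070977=29^1*71413^1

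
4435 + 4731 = 9166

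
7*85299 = 597093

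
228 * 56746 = 12938088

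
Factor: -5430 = -1 * 2^1 * 3^1 * 5^1 * 181^1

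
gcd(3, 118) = 1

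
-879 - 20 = -899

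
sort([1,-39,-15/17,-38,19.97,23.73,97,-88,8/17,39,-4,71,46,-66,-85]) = [-88,-85,-66,-39,-38,-4,-15/17,8/17,1,19.97,23.73,39,46,71,97]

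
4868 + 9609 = 14477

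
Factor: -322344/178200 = -1*3^(-2)*5^(-2)*11^1*37^1 = -407/225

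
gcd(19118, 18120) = 2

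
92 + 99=191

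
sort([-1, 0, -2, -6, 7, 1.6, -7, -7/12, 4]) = [-7, -6, -2, -1, -7/12, 0, 1.6, 4, 7]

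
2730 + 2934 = 5664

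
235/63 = 3 + 46/63 ≈ 3.73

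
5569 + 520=6089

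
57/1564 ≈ 0.0364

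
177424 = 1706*104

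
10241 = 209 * 49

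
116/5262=58/2631 ≈ 0.0220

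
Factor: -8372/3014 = -1 * 2^1 * 7^1 * 11^(-1) * 13^1 * 23^1 * 137^(-1) = -4186/1507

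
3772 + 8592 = 12364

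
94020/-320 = -293 - 13/16 ≈ -293.81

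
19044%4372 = 1556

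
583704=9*64856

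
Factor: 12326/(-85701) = -1 * 2^1 * 3^(-1) * 7^(-2) * 11^(-1) * 53^(-1) * 6163^1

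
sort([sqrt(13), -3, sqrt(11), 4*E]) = [-3, sqrt(11), sqrt(13), 4*E]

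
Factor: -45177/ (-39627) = 3^ (-1)*7^ (-1)*11^1*17^ (-1)*37^1 = 407/357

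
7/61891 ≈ 0.000113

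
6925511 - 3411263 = 3514248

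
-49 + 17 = -32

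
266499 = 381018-114519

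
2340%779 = 3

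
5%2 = 1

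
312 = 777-465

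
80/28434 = 40/14217 ≈ 0.00281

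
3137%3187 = 3137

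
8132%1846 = 748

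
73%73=0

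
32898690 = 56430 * 583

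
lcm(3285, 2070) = 151110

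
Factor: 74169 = 3^3 * 41^1 * 67^1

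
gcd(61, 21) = 1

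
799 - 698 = 101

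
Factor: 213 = 3^1*71^1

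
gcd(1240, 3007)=31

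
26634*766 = 20401644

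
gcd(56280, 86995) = 5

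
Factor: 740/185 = 2^2 = 4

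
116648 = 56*2083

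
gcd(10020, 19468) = 4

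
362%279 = 83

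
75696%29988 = 15720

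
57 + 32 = 89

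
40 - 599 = -559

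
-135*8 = -1080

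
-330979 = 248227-579206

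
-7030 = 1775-8805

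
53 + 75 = 128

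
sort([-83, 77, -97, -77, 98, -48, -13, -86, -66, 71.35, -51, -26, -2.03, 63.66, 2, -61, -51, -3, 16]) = [-97, -86, -83, -77, -66, -61, -51, -51, -48, -26, -13, -3, -2.03, 2, 16, 63.66, 71.35, 77, 98]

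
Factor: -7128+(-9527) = -1*5^1*3331^1 = -16655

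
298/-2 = -149 = -149.00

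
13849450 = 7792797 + 6056653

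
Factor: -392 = -1*2^3*7^2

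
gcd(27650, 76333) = 1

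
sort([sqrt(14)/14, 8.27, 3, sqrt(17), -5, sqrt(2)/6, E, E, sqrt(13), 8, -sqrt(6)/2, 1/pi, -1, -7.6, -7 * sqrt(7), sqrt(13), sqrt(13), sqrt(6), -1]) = [-7 * sqrt(7), -7.6, -5, -sqrt(6)/2, -1, -1, sqrt(2)/6, sqrt(14)/14, 1/pi, sqrt(6), E, E, 3, sqrt(13), sqrt(13), sqrt(13), sqrt(17), 8, 8.27]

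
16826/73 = 230 + 36/73≈230.49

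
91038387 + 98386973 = 189425360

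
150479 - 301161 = -150682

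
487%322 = 165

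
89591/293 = 305 + 226/293 ≈ 305.77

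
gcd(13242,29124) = 6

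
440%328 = 112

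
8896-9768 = -872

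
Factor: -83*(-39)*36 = 2^2*3^3*13^1*83^1 = 116532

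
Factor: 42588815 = 5^1*47^1*127^1*1427^1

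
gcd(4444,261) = 1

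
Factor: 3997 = 7^1*571^1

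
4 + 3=7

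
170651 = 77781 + 92870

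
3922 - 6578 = -2656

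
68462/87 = 786 + 80/87 ≈ 786.92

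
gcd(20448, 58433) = 71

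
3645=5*729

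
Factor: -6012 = -1 * 2^2 * 3^2 * 167^1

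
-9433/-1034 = 9 + 127/1034 ≈ 9.12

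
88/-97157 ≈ -0.000906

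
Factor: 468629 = 7^1*66947^1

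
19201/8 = 2400 + 1/8 ≈ 2400.13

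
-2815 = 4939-7754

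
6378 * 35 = 223230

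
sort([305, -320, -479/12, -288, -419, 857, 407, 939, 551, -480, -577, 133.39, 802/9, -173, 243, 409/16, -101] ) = [-577, -480, -419, -320, -288, -173, -101, -479/12, 409/16, 802/9, 133.39, 243, 305, 407, 551, 857, 939] 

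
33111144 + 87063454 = 120174598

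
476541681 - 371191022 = 105350659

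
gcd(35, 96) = 1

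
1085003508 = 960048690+124954818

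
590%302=288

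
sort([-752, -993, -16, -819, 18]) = [-993, -819, -752, -16, 18]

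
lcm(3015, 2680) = 24120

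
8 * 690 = 5520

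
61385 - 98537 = -37152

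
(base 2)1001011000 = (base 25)o0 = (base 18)1f6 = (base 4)21120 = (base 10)600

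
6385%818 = 659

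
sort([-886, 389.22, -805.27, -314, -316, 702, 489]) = [-886, -805.27, -316, -314, 389.22, 489, 702]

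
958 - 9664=-8706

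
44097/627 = 70 + 69/209 ≈ 70.33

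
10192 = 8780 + 1412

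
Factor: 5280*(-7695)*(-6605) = 2^5*3^5*5^3*11^1*19^1*1321^1 = 268358508000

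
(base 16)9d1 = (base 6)15345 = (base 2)100111010001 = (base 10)2513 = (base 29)2sj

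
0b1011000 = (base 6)224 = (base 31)2q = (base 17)53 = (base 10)88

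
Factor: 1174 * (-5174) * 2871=-1 * 2^2 * 3^2 * 11^1 * 13^1 * 29^1 * 199^1 * 587^1=-17439246396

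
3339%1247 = 845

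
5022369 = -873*(-5753)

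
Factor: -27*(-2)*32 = 2^6*3^3 = 1728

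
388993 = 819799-430806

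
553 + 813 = 1366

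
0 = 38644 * 0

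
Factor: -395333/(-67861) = 19^1 * 79^(-1) * 859^(-1) * 20807^1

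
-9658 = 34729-44387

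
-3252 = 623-3875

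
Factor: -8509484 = -1 * 2^2 * 2127371^1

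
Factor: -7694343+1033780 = -1*7^1*13^1*53^1*1381^1 = -6660563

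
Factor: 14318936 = 2^3*1789867^1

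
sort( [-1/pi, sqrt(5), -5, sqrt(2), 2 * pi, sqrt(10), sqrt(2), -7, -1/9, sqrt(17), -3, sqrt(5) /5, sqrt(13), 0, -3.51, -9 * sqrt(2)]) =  [-9 * sqrt(2), -7, -5, -3.51, -3, -1/pi, -1/9, 0, sqrt(5) /5, sqrt(2), sqrt(2), sqrt(5), sqrt(10), sqrt(13), sqrt(17), 2 * pi]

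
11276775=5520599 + 5756176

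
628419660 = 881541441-253121781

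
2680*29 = 77720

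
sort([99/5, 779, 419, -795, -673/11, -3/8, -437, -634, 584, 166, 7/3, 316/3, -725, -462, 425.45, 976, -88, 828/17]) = [-795, -725, -634, -462, -437, -88, -673/11, -3/8, 7/3, 99/5, 828/17, 316/3, 166, 419, 425.45, 584, 779, 976]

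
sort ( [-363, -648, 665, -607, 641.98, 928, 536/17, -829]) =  [-829, -648, -607, -363, 536/17, 641.98, 665, 928]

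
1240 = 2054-814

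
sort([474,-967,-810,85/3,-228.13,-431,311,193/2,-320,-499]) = [-967,-810,-499,-431,-320,-228.13,85/3,193/2,311,474]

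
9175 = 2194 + 6981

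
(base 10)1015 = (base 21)267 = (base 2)1111110111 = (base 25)1ff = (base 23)1l3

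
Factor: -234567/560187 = -1*389^1*929^(-1) = -389/929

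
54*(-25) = -1350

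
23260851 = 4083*5697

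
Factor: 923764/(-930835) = -1*2^2*5^(-1)*17^(-1)*47^(-1)*233^(-1)*230941^1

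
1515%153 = 138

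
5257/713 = 7 + 266/713 ≈ 7.37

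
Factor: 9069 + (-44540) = -1*79^1*449^1 = -35471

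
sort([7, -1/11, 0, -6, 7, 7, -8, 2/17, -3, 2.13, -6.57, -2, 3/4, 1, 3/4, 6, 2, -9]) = [-9, -8, -6.57, -6, -3, -2, -1/11, 0, 2/17, 3/4, 3/4, 1, 2, 2.13, 6, 7, 7, 7]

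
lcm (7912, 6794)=625048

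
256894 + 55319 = 312213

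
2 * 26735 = 53470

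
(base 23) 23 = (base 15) 34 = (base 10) 49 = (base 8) 61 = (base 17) 2f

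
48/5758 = 24/2879 ≈ 0.00834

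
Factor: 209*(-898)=-1*2^1*11^1*19^1*449^1=-187682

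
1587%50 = 37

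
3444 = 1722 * 2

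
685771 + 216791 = 902562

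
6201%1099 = 706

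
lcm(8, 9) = 72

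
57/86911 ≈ 0.000656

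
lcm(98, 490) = 490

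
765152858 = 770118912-4966054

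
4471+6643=11114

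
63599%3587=2620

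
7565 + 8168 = 15733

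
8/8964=2/2241 ≈ 0.000892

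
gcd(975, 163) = 1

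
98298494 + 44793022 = 143091516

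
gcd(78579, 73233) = 9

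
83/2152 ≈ 0.0386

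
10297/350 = 29 + 21/50 = 29.42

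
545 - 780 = -235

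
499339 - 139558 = 359781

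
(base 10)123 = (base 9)146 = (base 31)3u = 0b1111011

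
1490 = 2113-623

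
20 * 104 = 2080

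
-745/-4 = 186 + 1/4 = 186.25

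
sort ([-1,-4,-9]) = [-9,-4,-1]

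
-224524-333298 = -557822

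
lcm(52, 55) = 2860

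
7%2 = 1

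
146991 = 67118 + 79873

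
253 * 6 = 1518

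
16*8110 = 129760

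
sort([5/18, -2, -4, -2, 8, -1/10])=[-4, -2, -2, -1/10, 5/18, 8]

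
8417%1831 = 1093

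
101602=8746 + 92856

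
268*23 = 6164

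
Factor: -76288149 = -1 * 3^5 * 7^2 * 43^1 * 149^1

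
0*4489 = 0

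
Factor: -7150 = -1*2^1*5^2*11^1*13^1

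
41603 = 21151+20452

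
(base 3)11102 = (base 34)3h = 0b1110111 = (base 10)119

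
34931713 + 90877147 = 125808860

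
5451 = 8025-2574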